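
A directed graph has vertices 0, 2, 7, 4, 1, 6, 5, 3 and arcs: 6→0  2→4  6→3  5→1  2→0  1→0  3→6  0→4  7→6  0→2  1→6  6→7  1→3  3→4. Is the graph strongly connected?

No

There is no directed path from 3 to 1, so the graph is not strongly connected.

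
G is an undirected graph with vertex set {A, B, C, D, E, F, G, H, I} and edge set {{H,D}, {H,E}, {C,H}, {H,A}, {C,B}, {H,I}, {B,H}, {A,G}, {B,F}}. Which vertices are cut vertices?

Removing A increases the component count from 1 to 2, so A is a cut vertex.
Removing B increases the component count from 1 to 2, so B is a cut vertex.
Removing H increases the component count from 1 to 5, so H is a cut vertex.
By contrast removing G leaves 1 component; it is not a cut vertex. No other vertex is a cut vertex either.

A, B, H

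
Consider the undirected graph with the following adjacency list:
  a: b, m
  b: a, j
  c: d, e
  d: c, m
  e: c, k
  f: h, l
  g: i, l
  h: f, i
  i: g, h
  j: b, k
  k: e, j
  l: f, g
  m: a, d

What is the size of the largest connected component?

8

Starting from f we can reach f, g, h, i, l. That is one component of size 5.
Starting from a we can reach a, b, c, d, e, j, k, m. That is one component of size 8.
The largest has 8 vertices.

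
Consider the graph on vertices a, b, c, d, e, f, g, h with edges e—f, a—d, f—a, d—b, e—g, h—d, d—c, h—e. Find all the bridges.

b-d, c-d, e-g

The edges on the cycle h-e-f-a-d-h are not bridges since each lies on that cycle.
But removing e—g disconnects e from g; removing d—c disconnects d from c; removing d—b disconnects d from b — these are bridges.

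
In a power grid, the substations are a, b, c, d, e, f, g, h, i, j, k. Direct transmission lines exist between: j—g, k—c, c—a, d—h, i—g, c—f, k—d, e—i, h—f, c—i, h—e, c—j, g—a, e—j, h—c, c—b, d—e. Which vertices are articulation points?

c

Removing c increases the component count from 1 to 2, so c is a cut vertex.
By contrast removing g leaves 1 component; it is not a cut vertex. No other vertex is a cut vertex either.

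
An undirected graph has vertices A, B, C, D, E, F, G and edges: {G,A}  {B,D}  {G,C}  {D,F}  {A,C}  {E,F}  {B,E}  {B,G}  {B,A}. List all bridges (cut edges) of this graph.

none

The edges on the cycle B-D-F-E-B are not bridges since each lies on that cycle.
Every edge lies on some cycle, so there are no bridges.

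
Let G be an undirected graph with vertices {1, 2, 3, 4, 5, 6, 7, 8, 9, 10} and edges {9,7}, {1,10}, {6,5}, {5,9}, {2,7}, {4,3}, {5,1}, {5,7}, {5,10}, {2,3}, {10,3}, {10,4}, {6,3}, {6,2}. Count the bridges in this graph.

0

The edges on the cycle 5-1-10-5 are not bridges since each lies on that cycle.
Every edge lies on some cycle, so there are no bridges.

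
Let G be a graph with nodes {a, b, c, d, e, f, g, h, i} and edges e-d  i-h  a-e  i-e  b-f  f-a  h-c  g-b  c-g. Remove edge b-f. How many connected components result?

b and f are still connected via b-g-c-h-i-e-a-f, so the component count stays at 1.

1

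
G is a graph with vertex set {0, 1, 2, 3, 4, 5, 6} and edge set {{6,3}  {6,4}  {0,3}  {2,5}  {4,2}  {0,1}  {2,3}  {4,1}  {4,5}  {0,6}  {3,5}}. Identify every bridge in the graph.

none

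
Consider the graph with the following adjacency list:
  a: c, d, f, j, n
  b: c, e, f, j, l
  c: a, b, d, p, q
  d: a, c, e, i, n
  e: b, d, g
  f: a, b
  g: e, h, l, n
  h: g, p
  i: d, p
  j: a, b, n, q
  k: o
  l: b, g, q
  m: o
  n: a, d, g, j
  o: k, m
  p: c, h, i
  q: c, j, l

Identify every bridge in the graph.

k-o, m-o

The edges on the cycle c-b-l-q-c are not bridges since each lies on that cycle.
But removing k-o disconnects k from o; removing m-o disconnects m from o — these are bridges.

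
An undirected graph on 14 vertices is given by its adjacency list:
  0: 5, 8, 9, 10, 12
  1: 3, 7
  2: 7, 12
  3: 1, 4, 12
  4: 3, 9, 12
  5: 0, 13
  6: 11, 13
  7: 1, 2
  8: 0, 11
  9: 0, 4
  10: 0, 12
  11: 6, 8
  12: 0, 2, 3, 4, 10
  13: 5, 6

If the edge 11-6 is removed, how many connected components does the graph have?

11 and 6 are still connected via 11-8-0-5-13-6, so the component count stays at 1.

1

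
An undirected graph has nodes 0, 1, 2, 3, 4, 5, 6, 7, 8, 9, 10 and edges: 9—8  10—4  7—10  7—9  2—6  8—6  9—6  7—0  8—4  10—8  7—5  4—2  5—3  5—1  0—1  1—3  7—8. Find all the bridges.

The edges on the cycle 7-10-4-2-6-8-7 are not bridges since each lies on that cycle.
Every edge lies on some cycle, so there are no bridges.

none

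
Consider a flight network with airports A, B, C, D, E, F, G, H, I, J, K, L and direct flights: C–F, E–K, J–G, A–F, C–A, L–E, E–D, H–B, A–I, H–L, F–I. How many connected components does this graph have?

3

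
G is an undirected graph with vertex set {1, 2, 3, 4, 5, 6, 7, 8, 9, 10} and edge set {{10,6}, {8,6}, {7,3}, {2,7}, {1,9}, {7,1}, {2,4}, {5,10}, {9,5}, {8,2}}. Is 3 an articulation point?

Deleting 3 leaves 1 component (was 1), so 3 is not a cut vertex.

No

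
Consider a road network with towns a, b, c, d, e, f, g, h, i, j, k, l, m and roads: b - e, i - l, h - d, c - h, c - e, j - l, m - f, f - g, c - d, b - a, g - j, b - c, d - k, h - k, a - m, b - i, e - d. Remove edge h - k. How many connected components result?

1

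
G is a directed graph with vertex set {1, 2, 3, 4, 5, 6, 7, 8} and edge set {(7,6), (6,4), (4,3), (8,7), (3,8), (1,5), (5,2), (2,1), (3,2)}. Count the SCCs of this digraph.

{3, 4, 6, 7, 8} are all mutually reachable — one SCC of size 5.
{1, 2, 5} are all mutually reachable — one SCC of size 3.
That gives 2 strongly connected components.

2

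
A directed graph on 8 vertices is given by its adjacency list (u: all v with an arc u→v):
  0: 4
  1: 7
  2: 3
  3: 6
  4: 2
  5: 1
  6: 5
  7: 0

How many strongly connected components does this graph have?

1

{0, 1, 2, 3, 4, 5, 6, 7} are all mutually reachable — one SCC of size 8.
That gives 1 strongly connected component.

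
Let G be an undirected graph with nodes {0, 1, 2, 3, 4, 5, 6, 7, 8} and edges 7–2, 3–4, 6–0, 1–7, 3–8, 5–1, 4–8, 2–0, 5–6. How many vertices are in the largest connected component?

6

Starting from 3 we can reach 3, 4, 8. That is one component of size 3.
Starting from 0 we can reach 0, 1, 2, 5, 6, 7. That is one component of size 6.
The largest has 6 vertices.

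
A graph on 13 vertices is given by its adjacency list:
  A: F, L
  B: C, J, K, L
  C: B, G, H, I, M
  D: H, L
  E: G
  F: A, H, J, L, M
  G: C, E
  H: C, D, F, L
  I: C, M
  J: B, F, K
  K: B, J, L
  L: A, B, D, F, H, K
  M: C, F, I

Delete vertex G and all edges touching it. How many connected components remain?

With G gone, the remaining components are: {E}; {A, B, C, D, F, H, I, J, K, L, M}.
That is 2 components.

2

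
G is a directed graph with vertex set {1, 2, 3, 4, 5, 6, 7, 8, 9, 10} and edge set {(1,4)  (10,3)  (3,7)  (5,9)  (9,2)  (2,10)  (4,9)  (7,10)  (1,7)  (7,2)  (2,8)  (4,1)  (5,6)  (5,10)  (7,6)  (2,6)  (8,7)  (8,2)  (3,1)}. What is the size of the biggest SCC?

8

{1, 2, 3, 4, 7, 8, 9, 10} are all mutually reachable — one SCC of size 8.
{6} is an SCC by itself.
{5} is an SCC by itself.
The largest has 8 vertices.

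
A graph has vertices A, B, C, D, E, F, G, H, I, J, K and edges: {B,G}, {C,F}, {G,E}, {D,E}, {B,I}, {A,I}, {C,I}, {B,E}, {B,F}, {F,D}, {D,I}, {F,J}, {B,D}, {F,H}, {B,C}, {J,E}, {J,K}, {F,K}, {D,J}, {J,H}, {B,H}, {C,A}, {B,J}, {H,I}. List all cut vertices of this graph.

Removing K, for instance, still leaves 1 component. No single vertex removal increases the component count — the graph has no articulation points.

none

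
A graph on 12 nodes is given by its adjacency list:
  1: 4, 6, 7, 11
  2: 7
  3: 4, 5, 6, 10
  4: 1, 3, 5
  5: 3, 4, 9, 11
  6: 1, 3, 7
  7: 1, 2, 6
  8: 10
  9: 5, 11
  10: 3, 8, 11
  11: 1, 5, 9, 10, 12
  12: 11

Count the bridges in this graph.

The edges on the cycle 11-10-3-4-5-11 are not bridges since each lies on that cycle.
But removing 10-8 disconnects 10 from 8; removing 11-12 disconnects 11 from 12; removing 7-2 disconnects 7 from 2 — these are bridges.
That makes 3 bridges.

3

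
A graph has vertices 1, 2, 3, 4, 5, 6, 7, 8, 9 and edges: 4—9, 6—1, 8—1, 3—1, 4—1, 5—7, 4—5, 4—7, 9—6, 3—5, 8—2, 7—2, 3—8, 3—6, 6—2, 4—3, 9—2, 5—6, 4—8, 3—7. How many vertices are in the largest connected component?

9

Starting from 1 we can reach 1, 2, 3, 4, 5, 6, 7, 8, 9. That is one component of size 9.
The largest has 9 vertices.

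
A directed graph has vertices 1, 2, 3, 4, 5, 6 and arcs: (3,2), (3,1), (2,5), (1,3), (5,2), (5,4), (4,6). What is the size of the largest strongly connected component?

2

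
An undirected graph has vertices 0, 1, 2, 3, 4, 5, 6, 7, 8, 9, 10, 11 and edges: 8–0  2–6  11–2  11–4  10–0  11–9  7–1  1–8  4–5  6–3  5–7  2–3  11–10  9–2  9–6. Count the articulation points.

1

Removing 11 increases the component count from 1 to 2, so 11 is a cut vertex.
By contrast removing 9 leaves 1 component; it is not a cut vertex. No other vertex is a cut vertex either.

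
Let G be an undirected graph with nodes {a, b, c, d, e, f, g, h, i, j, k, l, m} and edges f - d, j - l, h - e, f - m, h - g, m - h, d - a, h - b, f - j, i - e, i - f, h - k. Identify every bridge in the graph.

a-d, b-h, d-f, f-j, g-h, h-k, j-l

The edges on the cycle i-f-m-h-e-i are not bridges since each lies on that cycle.
But removing a - d disconnects a from d; removing f - j disconnects f from j; removing h - b disconnects h from b; removing g - h disconnects g from h — these are bridges.
In total 7 edges are bridges.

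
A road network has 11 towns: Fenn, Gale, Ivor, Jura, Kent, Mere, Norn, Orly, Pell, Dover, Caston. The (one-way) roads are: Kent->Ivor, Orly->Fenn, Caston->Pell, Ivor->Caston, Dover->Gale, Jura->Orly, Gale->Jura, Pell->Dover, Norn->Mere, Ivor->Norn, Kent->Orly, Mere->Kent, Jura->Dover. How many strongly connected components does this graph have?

{Ivor, Kent, Mere, Norn} are all mutually reachable — one SCC of size 4.
{Gale, Jura, Dover} are all mutually reachable — one SCC of size 3.
{Orly} is an SCC by itself.
{Fenn} is an SCC by itself.
{Caston} is an SCC by itself.
(and 1 more singleton SCC)
That gives 6 strongly connected components.

6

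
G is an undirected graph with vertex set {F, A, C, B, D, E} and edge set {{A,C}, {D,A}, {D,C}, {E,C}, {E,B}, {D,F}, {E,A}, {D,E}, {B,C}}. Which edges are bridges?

D-F

The edges on the cycle E-B-C-E are not bridges since each lies on that cycle.
But removing D—F disconnects D from F — this is a bridge.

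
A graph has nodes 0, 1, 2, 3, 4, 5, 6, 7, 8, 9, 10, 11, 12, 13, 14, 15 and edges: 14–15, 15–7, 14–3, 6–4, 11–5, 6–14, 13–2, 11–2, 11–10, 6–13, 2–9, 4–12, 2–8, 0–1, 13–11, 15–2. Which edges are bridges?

The edges on the cycle 13-11-2-13 are not bridges since each lies on that cycle.
But removing 15–7 disconnects 15 from 7; removing 3–14 disconnects 3 from 14; removing 12–4 disconnects 12 from 4; removing 5–11 disconnects 5 from 11 — these are bridges.
In total 9 edges are bridges.

0-1, 10-11, 11-5, 12-4, 14-3, 15-7, 2-8, 2-9, 4-6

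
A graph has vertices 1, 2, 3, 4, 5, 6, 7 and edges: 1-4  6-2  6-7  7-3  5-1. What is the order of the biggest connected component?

4

Starting from 1 we can reach 1, 4, 5. That is one component of size 3.
Starting from 2 we can reach 2, 3, 6, 7. That is one component of size 4.
The largest has 4 vertices.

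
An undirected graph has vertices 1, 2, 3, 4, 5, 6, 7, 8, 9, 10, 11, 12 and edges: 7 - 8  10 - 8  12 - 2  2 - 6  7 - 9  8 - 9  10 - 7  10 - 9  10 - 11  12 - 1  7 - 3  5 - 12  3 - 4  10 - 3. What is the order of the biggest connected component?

7

Starting from 1 we can reach 1, 2, 5, 6, 12. That is one component of size 5.
Starting from 3 we can reach 3, 4, 7, 8, 9, 10, 11. That is one component of size 7.
The largest has 7 vertices.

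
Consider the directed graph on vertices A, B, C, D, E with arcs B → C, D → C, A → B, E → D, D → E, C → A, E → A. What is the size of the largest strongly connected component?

3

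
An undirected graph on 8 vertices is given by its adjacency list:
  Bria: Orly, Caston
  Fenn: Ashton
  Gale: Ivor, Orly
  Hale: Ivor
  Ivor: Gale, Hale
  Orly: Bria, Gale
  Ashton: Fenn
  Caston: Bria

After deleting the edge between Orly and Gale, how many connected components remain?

Before removal there are 2 components.
Orly-Gale is a bridge — removing it separates Orly's side from Gale's side.
After removal: 3 components.

3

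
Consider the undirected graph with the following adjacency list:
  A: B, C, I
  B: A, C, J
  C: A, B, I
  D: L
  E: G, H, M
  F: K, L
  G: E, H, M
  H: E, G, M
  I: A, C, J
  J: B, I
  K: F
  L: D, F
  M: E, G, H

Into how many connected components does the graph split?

Starting from D we can reach D, F, K, L. That is one component of size 4.
Starting from E we can reach E, G, H, M. That is one component of size 4.
Starting from A we can reach A, B, C, I, J. That is one component of size 5.
Total: 3 components.

3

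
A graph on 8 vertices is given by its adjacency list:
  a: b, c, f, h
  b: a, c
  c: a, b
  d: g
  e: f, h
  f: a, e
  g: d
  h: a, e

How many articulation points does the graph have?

Removing a increases the component count from 2 to 3, so a is a cut vertex.
By contrast removing g leaves 2 components; it is not a cut vertex. No other vertex is a cut vertex either.

1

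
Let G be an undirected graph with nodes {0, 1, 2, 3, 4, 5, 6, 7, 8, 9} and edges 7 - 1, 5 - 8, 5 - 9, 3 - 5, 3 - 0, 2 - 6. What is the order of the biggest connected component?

5

4 is isolated — a component by itself.
Starting from 1 we can reach 1, 7. That is one component of size 2.
Starting from 2 we can reach 2, 6. That is one component of size 2.
Starting from 0 we can reach 0, 3, 5, 8, 9. That is one component of size 5.
The largest has 5 vertices.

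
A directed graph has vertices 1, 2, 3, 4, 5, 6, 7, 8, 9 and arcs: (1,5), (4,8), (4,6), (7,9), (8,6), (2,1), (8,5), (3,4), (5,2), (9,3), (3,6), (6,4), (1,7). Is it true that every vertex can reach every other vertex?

Yes

From 8 we can reach every vertex (1, 2, 3, 4, 5, 6, 7, 8, 9), and every vertex can reach 8 (1, 2, 3, 4, 5, 6, 7, 8, 9). So the whole graph is one strongly connected component.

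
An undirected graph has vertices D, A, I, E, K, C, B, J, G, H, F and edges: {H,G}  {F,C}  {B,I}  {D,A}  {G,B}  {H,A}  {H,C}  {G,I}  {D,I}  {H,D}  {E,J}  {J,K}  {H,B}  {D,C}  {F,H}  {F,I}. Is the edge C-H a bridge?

After removing C-H, the path C-F-H still connects them, so the edge is not a bridge.

No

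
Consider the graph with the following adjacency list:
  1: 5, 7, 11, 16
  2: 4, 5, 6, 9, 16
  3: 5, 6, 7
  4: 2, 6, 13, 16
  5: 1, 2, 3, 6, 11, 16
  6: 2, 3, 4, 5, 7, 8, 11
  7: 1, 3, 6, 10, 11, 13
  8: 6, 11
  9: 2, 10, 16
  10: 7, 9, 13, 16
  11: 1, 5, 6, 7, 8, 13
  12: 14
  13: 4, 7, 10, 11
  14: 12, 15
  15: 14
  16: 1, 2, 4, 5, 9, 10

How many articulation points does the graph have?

Removing 14 increases the component count from 2 to 3, so 14 is a cut vertex.
By contrast removing 13 leaves 2 components; it is not a cut vertex. No other vertex is a cut vertex either.

1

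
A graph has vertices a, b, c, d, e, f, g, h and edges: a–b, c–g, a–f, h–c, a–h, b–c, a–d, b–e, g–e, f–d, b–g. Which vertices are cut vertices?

a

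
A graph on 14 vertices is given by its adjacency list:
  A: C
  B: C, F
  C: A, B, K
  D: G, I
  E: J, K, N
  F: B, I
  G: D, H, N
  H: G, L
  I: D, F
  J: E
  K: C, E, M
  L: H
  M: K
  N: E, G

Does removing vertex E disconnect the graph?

Yes

Deleting E raises the number of components from 1 to 2, so E is a cut vertex.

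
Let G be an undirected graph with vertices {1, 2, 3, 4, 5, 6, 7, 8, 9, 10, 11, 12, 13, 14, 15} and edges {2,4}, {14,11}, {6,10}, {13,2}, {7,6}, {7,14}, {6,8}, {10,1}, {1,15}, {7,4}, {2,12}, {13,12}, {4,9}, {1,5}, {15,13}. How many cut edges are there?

The edges on the cycle 13-2-12-13 are not bridges since each lies on that cycle.
But removing 1 - 5 disconnects 1 from 5; removing 4 - 9 disconnects 4 from 9; removing 7 - 14 disconnects 7 from 14; removing 14 - 11 disconnects 14 from 11 — these are bridges.
In total 5 edges are bridges.

5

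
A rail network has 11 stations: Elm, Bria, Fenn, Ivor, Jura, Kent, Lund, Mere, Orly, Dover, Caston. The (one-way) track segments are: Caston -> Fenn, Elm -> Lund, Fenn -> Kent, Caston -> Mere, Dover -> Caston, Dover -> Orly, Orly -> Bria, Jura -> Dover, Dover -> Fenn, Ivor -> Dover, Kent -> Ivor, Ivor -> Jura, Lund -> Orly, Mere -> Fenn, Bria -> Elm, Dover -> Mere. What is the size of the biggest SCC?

7

{Fenn, Ivor, Jura, Kent, Mere, Dover, Caston} are all mutually reachable — one SCC of size 7.
{Elm, Bria, Lund, Orly} are all mutually reachable — one SCC of size 4.
The largest has 7 vertices.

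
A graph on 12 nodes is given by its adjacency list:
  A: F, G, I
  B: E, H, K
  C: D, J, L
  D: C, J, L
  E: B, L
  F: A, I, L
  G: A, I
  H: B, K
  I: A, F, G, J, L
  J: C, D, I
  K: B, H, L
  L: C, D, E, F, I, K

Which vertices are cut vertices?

Removing L increases the component count from 1 to 2, so L is a cut vertex.
By contrast removing A leaves 1 component; it is not a cut vertex. No other vertex is a cut vertex either.

L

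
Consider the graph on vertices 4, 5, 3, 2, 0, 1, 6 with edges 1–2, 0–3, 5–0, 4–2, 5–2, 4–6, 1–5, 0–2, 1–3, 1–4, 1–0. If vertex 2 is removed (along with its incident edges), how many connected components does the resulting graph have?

With 2 gone, the remaining components are: {0, 1, 3, 4, 5, 6}.
That is 1 component.

1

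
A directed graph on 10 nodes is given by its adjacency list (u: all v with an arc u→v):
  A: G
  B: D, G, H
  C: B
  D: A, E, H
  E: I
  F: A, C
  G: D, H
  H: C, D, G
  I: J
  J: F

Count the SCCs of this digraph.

1

{A, B, C, D, E, F, G, H, I, J} are all mutually reachable — one SCC of size 10.
That gives 1 strongly connected component.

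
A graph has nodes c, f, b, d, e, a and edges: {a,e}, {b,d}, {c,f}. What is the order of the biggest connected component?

2

Starting from a we can reach a, e. That is one component of size 2.
Starting from c we can reach c, f. That is one component of size 2.
Starting from b we can reach b, d. That is one component of size 2.
The largest has 2 vertices.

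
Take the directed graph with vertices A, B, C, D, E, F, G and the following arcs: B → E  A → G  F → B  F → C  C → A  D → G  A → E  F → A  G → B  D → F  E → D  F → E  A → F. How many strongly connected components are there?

1

{A, B, C, D, E, F, G} are all mutually reachable — one SCC of size 7.
That gives 1 strongly connected component.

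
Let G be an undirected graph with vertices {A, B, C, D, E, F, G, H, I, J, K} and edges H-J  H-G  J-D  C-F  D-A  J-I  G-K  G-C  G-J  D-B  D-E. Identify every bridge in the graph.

A-D, B-D, C-F, C-G, D-E, D-J, G-K, I-J

The edges on the cycle H-G-J-H are not bridges since each lies on that cycle.
But removing G-C disconnects G from C; removing J-D disconnects J from D; removing D-E disconnects D from E; removing D-A disconnects D from A — these are bridges.
In total 8 edges are bridges.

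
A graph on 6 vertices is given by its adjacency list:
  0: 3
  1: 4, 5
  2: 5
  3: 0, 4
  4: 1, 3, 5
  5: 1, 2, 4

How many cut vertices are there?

3

Removing 3 increases the component count from 1 to 2, so 3 is a cut vertex.
Removing 4 increases the component count from 1 to 2, so 4 is a cut vertex.
Removing 5 increases the component count from 1 to 2, so 5 is a cut vertex.
By contrast removing 1 leaves 1 component; it is not a cut vertex. No other vertex is a cut vertex either.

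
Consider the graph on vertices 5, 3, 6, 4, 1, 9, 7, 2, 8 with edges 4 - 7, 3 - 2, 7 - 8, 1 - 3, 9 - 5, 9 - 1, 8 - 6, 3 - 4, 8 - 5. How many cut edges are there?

The edges on the cycle 9-1-3-4-7-8-5-9 are not bridges since each lies on that cycle.
But removing 6 - 8 disconnects 6 from 8; removing 3 - 2 disconnects 3 from 2 — these are bridges.
That makes 2 bridges.

2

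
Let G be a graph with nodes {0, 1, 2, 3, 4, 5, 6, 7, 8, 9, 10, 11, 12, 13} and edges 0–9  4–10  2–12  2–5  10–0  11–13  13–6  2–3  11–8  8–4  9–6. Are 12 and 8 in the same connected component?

The component containing 12 is {2, 3, 5, 12}, and 8 is not in it.

No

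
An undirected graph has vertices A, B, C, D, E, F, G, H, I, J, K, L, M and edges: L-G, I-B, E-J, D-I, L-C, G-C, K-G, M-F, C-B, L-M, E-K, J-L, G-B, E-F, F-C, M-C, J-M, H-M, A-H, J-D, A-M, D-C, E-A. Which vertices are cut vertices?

none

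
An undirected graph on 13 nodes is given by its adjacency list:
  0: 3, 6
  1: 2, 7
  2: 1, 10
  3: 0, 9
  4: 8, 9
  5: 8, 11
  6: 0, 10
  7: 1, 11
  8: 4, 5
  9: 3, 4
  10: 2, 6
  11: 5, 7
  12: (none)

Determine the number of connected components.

12 is isolated — a component by itself.
Starting from 0 we can reach 0, 1, 2, 3, 4, 5, 6, 7, 8, 9, 10, 11. That is one component of size 12.
Total: 2 components.

2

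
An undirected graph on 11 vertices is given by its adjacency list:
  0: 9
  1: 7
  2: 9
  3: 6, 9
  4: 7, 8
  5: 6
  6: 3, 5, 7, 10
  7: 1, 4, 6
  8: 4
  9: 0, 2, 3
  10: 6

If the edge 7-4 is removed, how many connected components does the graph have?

2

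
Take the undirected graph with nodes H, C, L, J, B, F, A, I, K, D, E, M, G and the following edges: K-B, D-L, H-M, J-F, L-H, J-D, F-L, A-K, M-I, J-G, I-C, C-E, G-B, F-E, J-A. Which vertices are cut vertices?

J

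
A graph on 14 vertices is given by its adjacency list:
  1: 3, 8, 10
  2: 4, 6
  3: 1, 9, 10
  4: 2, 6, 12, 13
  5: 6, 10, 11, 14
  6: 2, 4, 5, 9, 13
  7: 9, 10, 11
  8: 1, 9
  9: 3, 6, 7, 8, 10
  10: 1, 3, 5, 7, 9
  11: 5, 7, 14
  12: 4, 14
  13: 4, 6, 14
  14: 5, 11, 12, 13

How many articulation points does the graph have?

0

Removing 2, for instance, still leaves 1 component. No single vertex removal increases the component count — the graph has no articulation points.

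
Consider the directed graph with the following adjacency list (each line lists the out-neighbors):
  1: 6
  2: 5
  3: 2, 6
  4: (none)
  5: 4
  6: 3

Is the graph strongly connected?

No

There is no directed path from 4 to 1, so the graph is not strongly connected.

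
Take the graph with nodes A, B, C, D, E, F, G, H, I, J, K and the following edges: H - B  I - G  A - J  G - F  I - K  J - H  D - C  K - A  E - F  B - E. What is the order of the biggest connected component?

Starting from C we can reach C, D. That is one component of size 2.
Starting from A we can reach A, B, E, F, G, H, I, J, K. That is one component of size 9.
The largest has 9 vertices.

9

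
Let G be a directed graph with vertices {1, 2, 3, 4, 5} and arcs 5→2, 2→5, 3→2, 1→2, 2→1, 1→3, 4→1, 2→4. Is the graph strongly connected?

Yes

From 2 we can reach every vertex (1, 2, 3, 4, 5), and every vertex can reach 2 (1, 2, 3, 4, 5). So the whole graph is one strongly connected component.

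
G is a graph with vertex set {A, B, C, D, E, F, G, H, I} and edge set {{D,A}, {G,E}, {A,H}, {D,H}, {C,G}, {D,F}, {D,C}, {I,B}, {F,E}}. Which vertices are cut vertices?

D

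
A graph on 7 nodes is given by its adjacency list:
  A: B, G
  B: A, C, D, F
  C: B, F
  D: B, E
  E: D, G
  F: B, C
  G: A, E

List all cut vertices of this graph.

Removing B increases the component count from 1 to 2, so B is a cut vertex.
By contrast removing E leaves 1 component; it is not a cut vertex. No other vertex is a cut vertex either.

B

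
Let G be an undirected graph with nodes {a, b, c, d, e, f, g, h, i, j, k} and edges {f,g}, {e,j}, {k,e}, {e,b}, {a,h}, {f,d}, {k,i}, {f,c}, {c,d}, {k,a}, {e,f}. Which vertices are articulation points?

a, e, f, k

Removing a increases the component count from 1 to 2, so a is a cut vertex.
Removing e increases the component count from 1 to 4, so e is a cut vertex.
Removing f increases the component count from 1 to 3, so f is a cut vertex.
Likewise k is a cut vertex.
By contrast removing b leaves 1 component; it is not a cut vertex. No other vertex is a cut vertex either.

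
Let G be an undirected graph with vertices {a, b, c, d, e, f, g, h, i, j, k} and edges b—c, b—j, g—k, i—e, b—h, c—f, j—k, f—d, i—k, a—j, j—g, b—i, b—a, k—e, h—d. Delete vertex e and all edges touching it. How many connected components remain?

1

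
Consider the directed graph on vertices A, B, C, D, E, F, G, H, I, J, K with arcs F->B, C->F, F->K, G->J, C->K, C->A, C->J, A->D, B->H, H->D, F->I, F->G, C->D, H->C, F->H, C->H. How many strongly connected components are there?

8

{B, C, F, H} are all mutually reachable — one SCC of size 4.
{G} is an SCC by itself.
{I} is an SCC by itself.
{A} is an SCC by itself.
{E} is an SCC by itself.
(and 3 more singleton SCCs)
That gives 8 strongly connected components.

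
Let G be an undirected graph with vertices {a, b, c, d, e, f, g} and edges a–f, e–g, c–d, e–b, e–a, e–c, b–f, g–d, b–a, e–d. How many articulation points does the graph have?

1

Removing e increases the component count from 1 to 2, so e is a cut vertex.
By contrast removing f leaves 1 component; it is not a cut vertex. No other vertex is a cut vertex either.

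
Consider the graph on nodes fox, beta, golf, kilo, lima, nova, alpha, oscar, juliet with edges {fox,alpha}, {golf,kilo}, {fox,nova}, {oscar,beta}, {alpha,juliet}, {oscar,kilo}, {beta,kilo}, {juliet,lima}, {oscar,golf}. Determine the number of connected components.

2

Starting from beta we can reach beta, golf, kilo, oscar. That is one component of size 4.
Starting from fox we can reach fox, lima, nova, alpha, juliet. That is one component of size 5.
Total: 2 components.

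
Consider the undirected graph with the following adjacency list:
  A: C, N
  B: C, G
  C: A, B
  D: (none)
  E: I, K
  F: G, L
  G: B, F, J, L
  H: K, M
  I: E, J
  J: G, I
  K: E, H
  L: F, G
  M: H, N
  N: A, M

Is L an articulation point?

No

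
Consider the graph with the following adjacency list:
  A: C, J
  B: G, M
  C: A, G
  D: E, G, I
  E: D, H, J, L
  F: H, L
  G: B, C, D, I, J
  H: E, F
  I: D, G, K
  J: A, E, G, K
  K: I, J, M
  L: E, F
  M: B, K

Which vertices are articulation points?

Removing E increases the component count from 1 to 2, so E is a cut vertex.
By contrast removing J leaves 1 component; it is not a cut vertex. No other vertex is a cut vertex either.

E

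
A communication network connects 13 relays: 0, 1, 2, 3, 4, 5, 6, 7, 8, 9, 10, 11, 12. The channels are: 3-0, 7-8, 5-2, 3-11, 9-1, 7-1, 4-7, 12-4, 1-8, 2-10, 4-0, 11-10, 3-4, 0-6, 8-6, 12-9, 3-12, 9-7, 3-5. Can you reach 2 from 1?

Yes

From 1 we can reach 0, 1, 2, 3, 4, 5, 6, 7, 8, 9, 10, 11, 12, which includes 2.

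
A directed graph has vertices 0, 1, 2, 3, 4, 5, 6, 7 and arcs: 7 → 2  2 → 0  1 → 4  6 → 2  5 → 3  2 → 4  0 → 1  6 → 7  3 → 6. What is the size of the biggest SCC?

{1} is an SCC by itself.
{3} is an SCC by itself.
{4} is an SCC by itself.
{5} is an SCC by itself.
{6} is an SCC by itself.
(and 3 more singleton SCCs)
The largest has 1 vertex.

1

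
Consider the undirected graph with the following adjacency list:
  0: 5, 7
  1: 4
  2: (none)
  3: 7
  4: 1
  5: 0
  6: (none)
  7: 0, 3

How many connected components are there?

4

6 is isolated — a component by itself.
2 is isolated — a component by itself.
Starting from 1 we can reach 1, 4. That is one component of size 2.
Starting from 0 we can reach 0, 3, 5, 7. That is one component of size 4.
Total: 4 components.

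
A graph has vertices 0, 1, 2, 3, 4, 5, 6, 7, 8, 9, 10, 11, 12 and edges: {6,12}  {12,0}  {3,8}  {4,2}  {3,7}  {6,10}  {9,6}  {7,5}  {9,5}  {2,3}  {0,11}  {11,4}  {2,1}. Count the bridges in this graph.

3

The edges on the cycle 9-6-12-0-11-4-2-3-7-5-9 are not bridges since each lies on that cycle.
But removing 8 - 3 disconnects 8 from 3; removing 6 - 10 disconnects 6 from 10; removing 1 - 2 disconnects 1 from 2 — these are bridges.
That makes 3 bridges.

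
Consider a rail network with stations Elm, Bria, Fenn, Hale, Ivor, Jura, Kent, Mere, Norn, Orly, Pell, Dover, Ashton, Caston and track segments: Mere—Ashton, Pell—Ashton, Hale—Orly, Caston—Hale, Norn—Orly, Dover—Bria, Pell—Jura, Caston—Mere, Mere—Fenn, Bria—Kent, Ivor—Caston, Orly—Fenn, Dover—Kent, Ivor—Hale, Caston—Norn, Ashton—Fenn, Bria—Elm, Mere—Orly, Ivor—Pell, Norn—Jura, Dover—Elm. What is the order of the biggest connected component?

Starting from Elm we can reach Elm, Bria, Kent, Dover. That is one component of size 4.
Starting from Fenn we can reach Fenn, Hale, Ivor, Jura, Mere, Norn, Orly, Pell, Ashton, Caston. That is one component of size 10.
The largest has 10 vertices.

10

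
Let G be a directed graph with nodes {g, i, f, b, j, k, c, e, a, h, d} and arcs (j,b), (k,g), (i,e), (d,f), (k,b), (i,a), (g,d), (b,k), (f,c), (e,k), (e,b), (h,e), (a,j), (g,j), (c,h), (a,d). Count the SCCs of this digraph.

3

{b, c, d, e, f, g, h, j, k} are all mutually reachable — one SCC of size 9.
{a} is an SCC by itself.
{i} is an SCC by itself.
That gives 3 strongly connected components.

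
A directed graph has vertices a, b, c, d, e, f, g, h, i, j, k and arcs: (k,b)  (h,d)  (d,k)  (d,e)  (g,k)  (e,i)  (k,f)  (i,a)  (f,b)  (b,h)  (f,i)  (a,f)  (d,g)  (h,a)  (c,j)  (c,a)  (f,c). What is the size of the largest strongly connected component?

{a, b, c, d, e, f, g, h, i, k} are all mutually reachable — one SCC of size 10.
{j} is an SCC by itself.
The largest has 10 vertices.

10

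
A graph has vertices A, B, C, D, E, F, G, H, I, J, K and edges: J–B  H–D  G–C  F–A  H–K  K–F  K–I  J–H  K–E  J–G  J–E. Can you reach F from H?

From H we can reach A, B, C, D, E, F, G, H, I, J, K, which includes F.

Yes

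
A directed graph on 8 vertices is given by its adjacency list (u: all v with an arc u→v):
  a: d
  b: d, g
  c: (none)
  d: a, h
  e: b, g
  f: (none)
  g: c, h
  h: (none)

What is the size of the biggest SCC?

2

{a, d} are all mutually reachable — one SCC of size 2.
{e} is an SCC by itself.
{b} is an SCC by itself.
{h} is an SCC by itself.
{c} is an SCC by itself.
(and 2 more singleton SCCs)
The largest has 2 vertices.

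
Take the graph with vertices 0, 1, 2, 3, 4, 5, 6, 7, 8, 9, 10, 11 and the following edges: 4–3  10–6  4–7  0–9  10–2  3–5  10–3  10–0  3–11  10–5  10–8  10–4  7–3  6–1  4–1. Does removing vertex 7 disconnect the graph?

No

Deleting 7 leaves 1 component (was 1) (its neighbors 3, 4 remain connected to each other), so 7 is not a cut vertex.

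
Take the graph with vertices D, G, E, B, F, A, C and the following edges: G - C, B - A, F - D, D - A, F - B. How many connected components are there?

E is isolated — a component by itself.
Starting from C we can reach C, G. That is one component of size 2.
Starting from A we can reach A, B, D, F. That is one component of size 4.
Total: 3 components.

3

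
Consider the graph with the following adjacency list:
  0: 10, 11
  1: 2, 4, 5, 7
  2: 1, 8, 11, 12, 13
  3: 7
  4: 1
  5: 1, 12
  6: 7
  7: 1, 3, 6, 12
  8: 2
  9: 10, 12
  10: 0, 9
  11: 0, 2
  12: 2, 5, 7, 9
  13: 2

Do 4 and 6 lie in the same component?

From 4 we can reach 0, 1, 2, 3, 4, 5, 6, 7, 8, 9, 10, 11, 12, 13, which includes 6.

Yes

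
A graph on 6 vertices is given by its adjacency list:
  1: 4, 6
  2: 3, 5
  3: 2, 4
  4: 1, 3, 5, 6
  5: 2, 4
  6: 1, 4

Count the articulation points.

Removing 4 increases the component count from 1 to 2, so 4 is a cut vertex.
By contrast removing 2 leaves 1 component; it is not a cut vertex. No other vertex is a cut vertex either.

1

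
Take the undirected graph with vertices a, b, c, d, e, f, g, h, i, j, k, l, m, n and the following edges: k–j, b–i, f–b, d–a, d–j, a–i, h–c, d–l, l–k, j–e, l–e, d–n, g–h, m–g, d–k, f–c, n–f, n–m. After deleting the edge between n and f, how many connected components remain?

1

n and f are still connected via n-m-g-h-c-f, so the component count stays at 1.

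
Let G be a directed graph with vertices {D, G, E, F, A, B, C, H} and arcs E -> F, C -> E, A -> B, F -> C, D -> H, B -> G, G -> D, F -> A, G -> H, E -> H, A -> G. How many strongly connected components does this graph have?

{C, E, F} are all mutually reachable — one SCC of size 3.
{B} is an SCC by itself.
{A} is an SCC by itself.
{D} is an SCC by itself.
{G} is an SCC by itself.
(and 1 more singleton SCC)
That gives 6 strongly connected components.

6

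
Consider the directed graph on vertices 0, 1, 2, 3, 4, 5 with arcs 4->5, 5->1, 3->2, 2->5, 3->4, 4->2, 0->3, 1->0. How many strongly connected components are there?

{0, 1, 2, 3, 4, 5} are all mutually reachable — one SCC of size 6.
That gives 1 strongly connected component.

1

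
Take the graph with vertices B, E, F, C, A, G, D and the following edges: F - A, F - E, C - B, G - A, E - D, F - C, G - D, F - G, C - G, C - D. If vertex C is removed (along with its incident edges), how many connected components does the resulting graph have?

With C gone, the remaining components are: {B}; {A, D, E, F, G}.
That is 2 components.

2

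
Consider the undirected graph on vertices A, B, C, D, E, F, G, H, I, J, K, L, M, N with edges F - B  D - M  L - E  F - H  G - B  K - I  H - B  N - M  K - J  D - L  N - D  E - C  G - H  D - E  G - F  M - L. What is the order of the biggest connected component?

A is isolated — a component by itself.
Starting from I we can reach I, J, K. That is one component of size 3.
Starting from B we can reach B, F, G, H. That is one component of size 4.
Starting from C we can reach C, D, E, L, M, N. That is one component of size 6.
The largest has 6 vertices.

6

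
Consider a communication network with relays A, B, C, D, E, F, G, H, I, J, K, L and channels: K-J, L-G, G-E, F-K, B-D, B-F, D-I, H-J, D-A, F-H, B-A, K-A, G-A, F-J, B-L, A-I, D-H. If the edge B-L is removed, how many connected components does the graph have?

B and L are still connected via B-A-G-L, so the component count stays at 2.

2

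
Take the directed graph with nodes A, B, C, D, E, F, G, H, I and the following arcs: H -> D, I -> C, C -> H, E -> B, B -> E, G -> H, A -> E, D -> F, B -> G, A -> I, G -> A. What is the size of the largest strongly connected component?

4

{A, B, E, G} are all mutually reachable — one SCC of size 4.
{C} is an SCC by itself.
{D} is an SCC by itself.
{I} is an SCC by itself.
{F} is an SCC by itself.
(and 1 more singleton SCC)
The largest has 4 vertices.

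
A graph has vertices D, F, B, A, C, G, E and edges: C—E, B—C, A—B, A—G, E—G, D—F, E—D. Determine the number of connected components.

Starting from A we can reach A, B, C, D, E, F, G. That is one component of size 7.
Total: 1 component.

1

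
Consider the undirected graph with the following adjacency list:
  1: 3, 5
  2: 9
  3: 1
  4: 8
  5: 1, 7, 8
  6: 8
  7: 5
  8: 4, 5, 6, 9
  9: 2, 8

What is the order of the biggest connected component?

Starting from 1 we can reach 1, 2, 3, 4, 5, 6, 7, 8, 9. That is one component of size 9.
The largest has 9 vertices.

9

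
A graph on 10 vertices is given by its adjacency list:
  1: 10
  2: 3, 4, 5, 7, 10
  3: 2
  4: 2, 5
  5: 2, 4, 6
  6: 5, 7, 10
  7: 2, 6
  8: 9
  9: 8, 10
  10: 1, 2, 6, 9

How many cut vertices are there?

3

Removing 2 increases the component count from 1 to 2, so 2 is a cut vertex.
Removing 9 increases the component count from 1 to 2, so 9 is a cut vertex.
Removing 10 increases the component count from 1 to 3, so 10 is a cut vertex.
By contrast removing 1 leaves 1 component; it is not a cut vertex. No other vertex is a cut vertex either.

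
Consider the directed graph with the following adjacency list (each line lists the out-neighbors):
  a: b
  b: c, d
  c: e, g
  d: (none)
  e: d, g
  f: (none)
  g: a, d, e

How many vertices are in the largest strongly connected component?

5

{a, b, c, e, g} are all mutually reachable — one SCC of size 5.
{d} is an SCC by itself.
{f} is an SCC by itself.
The largest has 5 vertices.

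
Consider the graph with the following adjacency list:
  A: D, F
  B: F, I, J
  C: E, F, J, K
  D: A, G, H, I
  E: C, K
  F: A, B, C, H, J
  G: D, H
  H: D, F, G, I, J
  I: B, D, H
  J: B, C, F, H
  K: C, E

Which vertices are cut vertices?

C

Removing C increases the component count from 1 to 2, so C is a cut vertex.
By contrast removing B leaves 1 component; it is not a cut vertex. No other vertex is a cut vertex either.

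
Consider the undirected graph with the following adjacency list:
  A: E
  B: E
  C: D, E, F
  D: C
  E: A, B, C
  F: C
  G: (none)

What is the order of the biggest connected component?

6

G is isolated — a component by itself.
Starting from A we can reach A, B, C, D, E, F. That is one component of size 6.
The largest has 6 vertices.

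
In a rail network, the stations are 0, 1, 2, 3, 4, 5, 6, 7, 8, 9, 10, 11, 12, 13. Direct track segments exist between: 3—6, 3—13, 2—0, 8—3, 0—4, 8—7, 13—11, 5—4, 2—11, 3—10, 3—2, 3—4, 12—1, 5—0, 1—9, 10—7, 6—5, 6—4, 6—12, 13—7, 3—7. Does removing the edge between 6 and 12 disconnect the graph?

Yes

Removing 6—12 leaves no path between 6 and 12: the component count goes from 1 to 2. So it is a bridge.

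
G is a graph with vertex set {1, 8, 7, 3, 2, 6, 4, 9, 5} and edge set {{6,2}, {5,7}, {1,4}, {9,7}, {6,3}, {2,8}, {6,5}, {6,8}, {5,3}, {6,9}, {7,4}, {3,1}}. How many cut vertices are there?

1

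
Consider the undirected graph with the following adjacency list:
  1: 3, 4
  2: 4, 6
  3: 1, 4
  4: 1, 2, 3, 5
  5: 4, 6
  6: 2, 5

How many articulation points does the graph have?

1

Removing 4 increases the component count from 1 to 2, so 4 is a cut vertex.
By contrast removing 5 leaves 1 component; it is not a cut vertex. No other vertex is a cut vertex either.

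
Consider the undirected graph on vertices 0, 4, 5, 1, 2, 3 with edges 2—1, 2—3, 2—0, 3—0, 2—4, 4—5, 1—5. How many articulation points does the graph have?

1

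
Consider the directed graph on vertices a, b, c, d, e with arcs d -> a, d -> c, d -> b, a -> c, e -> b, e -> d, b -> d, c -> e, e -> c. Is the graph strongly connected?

From a we can reach every vertex (a, b, c, d, e), and every vertex can reach a (a, b, c, d, e). So the whole graph is one strongly connected component.

Yes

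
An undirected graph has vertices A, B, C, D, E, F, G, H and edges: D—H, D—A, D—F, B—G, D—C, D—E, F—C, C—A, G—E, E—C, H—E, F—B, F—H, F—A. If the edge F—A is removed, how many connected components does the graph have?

F and A are still connected via F-D-A, so the component count stays at 1.

1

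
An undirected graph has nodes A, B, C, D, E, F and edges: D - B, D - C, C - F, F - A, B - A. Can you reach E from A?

No

The component containing A is {A, B, C, D, F}, and E is not in it.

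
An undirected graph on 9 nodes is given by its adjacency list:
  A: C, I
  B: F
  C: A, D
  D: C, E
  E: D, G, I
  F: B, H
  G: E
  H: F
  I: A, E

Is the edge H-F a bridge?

Removing H-F leaves no path between H and F: the component count goes from 2 to 3. So it is a bridge.

Yes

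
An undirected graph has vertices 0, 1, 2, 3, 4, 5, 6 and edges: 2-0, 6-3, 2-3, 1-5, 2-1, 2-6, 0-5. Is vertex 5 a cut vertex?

Deleting 5 leaves 2 components (was 2), so 5 is not a cut vertex.

No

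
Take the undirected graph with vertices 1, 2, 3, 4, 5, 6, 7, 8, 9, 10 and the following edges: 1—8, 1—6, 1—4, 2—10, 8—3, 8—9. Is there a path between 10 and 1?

The component containing 10 is {2, 10}, and 1 is not in it.

No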